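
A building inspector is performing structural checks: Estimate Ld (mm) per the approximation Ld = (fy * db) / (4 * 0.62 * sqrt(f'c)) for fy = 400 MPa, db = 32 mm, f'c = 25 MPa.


Ld = (fy * db) / (4 * 0.62 * sqrt(f'c))
= (400 * 32) / (4 * 0.62 * sqrt(25))
= 12800 / 12.4
= 1032.26 mm

1032.26 mm


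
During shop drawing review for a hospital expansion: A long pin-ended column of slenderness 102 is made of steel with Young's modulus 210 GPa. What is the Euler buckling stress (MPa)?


sigma_cr = pi^2 * E / lambda^2
= 9.8696 * 210000.0 / 102^2
= 9.8696 * 210000.0 / 10404
= 199.2135 MPa

199.2135 MPa


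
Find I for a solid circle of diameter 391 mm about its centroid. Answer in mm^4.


r = d / 2 = 391 / 2 = 195.5 mm
I = pi * r^4 / 4 = pi * 195.5^4 / 4
= 1147299827.52 mm^4

1147299827.52 mm^4


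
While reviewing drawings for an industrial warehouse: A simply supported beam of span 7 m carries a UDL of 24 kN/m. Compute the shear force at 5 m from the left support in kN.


R_A = w * L / 2 = 24 * 7 / 2 = 84.0 kN
V(x) = R_A - w * x = 84.0 - 24 * 5
= -36.0 kN

-36.0 kN


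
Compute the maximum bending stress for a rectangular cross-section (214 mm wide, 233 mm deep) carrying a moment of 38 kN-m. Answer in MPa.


I = b * h^3 / 12 = 214 * 233^3 / 12 = 225579843.17 mm^4
y = h / 2 = 233 / 2 = 116.5 mm
M = 38 kN-m = 38000000.0 N-mm
sigma = M * y / I = 38000000.0 * 116.5 / 225579843.17
= 19.62 MPa

19.62 MPa


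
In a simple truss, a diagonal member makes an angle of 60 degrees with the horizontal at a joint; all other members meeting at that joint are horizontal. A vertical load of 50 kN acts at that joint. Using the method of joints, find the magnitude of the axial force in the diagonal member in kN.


At the joint, only the diagonal has a vertical component, so vertical equilibrium gives:
F * sin(60) = 50
F = 50 / sin(60)
= 50 / 0.866025
= 57.74 kN

57.74 kN


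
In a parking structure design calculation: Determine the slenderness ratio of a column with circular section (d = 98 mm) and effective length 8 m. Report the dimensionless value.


Radius of gyration r = d / 4 = 98 / 4 = 24.5 mm
L_eff = 8000.0 mm
Slenderness ratio = L / r = 8000.0 / 24.5 = 326.53 (dimensionless)

326.53 (dimensionless)


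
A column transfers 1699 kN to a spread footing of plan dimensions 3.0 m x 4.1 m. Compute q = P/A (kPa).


A = 3.0 * 4.1 = 12.3 m^2
q = P / A = 1699 / 12.3
= 138.1301 kPa

138.1301 kPa


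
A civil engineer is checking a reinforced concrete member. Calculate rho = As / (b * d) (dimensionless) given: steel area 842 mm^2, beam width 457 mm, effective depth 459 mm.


rho = As / (b * d)
= 842 / (457 * 459)
= 842 / 209763
= 0.004014 (dimensionless)

0.004014 (dimensionless)


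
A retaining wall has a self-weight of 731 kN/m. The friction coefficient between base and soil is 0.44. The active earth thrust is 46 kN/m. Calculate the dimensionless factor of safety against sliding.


Resisting force = mu * W = 0.44 * 731 = 321.64 kN/m
FOS = Resisting / Driving = 321.64 / 46
= 6.9922 (dimensionless)

6.9922 (dimensionless)


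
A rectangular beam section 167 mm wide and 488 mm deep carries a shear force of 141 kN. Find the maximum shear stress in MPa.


A = b * h = 167 * 488 = 81496 mm^2
V = 141 kN = 141000.0 N
tau_max = 1.5 * V / A = 1.5 * 141000.0 / 81496
= 2.5952 MPa

2.5952 MPa


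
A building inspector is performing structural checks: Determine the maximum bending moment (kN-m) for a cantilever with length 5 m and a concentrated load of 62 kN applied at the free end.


For a cantilever with a point load at the free end:
M_max = P * L = 62 * 5 = 310 kN-m

310 kN-m


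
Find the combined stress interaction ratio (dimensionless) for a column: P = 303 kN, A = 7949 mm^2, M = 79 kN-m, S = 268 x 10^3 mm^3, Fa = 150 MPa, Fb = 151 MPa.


f_a = P / A = 303000.0 / 7949 = 38.118 MPa
f_b = M / S = 79000000.0 / 268000.0 = 294.7761 MPa
Ratio = f_a / Fa + f_b / Fb
= 38.118 / 150 + 294.7761 / 151
= 2.2063 (dimensionless)

2.2063 (dimensionless)


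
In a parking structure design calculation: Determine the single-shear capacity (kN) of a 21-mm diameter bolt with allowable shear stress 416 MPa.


A = pi * d^2 / 4 = pi * 21^2 / 4 = 346.3606 mm^2
V = f_v * A / 1000 = 416 * 346.3606 / 1000
= 144.086 kN

144.086 kN


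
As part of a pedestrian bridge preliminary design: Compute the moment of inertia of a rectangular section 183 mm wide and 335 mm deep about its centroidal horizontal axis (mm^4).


I = b * h^3 / 12
= 183 * 335^3 / 12
= 183 * 37595375 / 12
= 573329468.75 mm^4

573329468.75 mm^4


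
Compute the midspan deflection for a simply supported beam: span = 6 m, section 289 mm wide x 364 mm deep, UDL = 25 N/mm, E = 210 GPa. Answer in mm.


I = 289 * 364^3 / 12 = 1161504101.33 mm^4
L = 6000.0 mm, w = 25 N/mm, E = 210000.0 MPa
delta = 5 * w * L^4 / (384 * E * I)
= 5 * 25 * 6000.0^4 / (384 * 210000.0 * 1161504101.33)
= 1.7296 mm

1.7296 mm


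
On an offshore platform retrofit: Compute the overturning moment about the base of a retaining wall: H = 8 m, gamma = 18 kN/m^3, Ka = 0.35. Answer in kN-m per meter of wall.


Pa = 0.5 * Ka * gamma * H^2
= 0.5 * 0.35 * 18 * 8^2
= 201.6 kN/m
Arm = H / 3 = 8 / 3 = 2.6667 m
Mo = Pa * arm = Pa * H / 3 = 201.6 * 8 / 3 = 537.6 kN-m/m

537.6 kN-m/m


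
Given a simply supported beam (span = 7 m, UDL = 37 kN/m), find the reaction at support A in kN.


Total load = w * L = 37 * 7 = 259 kN
By symmetry, each reaction R = total / 2 = 259 / 2 = 129.5 kN

129.5 kN


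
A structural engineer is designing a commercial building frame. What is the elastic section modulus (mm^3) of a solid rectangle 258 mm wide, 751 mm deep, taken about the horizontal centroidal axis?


S = b * h^2 / 6
= 258 * 751^2 / 6
= 258 * 564001 / 6
= 24252043.0 mm^3

24252043.0 mm^3


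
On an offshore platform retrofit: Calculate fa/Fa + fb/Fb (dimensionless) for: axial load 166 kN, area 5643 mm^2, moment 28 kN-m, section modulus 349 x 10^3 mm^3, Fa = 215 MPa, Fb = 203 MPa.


f_a = P / A = 166000.0 / 5643 = 29.417 MPa
f_b = M / S = 28000000.0 / 349000.0 = 80.2292 MPa
Ratio = f_a / Fa + f_b / Fb
= 29.417 / 215 + 80.2292 / 203
= 0.532 (dimensionless)

0.532 (dimensionless)


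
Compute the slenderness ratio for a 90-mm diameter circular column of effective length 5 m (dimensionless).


Radius of gyration r = d / 4 = 90 / 4 = 22.5 mm
L_eff = 5000.0 mm
Slenderness ratio = L / r = 5000.0 / 22.5 = 222.22 (dimensionless)

222.22 (dimensionless)


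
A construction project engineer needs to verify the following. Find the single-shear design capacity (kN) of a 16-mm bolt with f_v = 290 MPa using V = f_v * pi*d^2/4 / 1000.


A = pi * d^2 / 4 = pi * 16^2 / 4 = 201.0619 mm^2
V = f_v * A / 1000 = 290 * 201.0619 / 1000
= 58.308 kN

58.308 kN


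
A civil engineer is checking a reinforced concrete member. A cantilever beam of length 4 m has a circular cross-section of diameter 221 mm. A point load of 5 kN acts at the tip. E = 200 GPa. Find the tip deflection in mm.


I = pi * d^4 / 64 = pi * 221^4 / 64 = 117095173.24 mm^4
L = 4000.0 mm, P = 5000.0 N, E = 200000.0 MPa
delta = P * L^3 / (3 * E * I)
= 5000.0 * 4000.0^3 / (3 * 200000.0 * 117095173.24)
= 4.5547 mm

4.5547 mm


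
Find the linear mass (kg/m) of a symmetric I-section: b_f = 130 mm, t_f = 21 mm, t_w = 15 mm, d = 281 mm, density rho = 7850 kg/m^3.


A_flanges = 2 * 130 * 21 = 5460 mm^2
A_web = (281 - 2 * 21) * 15 = 3585 mm^2
A_total = 5460 + 3585 = 9045 mm^2 = 0.009045 m^2
Weight = rho * A = 7850 * 0.009045 = 71.0032 kg/m

71.0032 kg/m


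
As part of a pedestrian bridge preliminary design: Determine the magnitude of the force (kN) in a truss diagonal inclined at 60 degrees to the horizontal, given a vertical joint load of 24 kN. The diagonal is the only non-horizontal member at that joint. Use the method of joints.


At the joint, only the diagonal has a vertical component, so vertical equilibrium gives:
F * sin(60) = 24
F = 24 / sin(60)
= 24 / 0.866025
= 27.71 kN

27.71 kN


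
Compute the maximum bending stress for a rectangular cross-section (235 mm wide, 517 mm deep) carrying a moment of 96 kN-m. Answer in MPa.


I = b * h^3 / 12 = 235 * 517^3 / 12 = 2706189754.58 mm^4
y = h / 2 = 517 / 2 = 258.5 mm
M = 96 kN-m = 96000000.0 N-mm
sigma = M * y / I = 96000000.0 * 258.5 / 2706189754.58
= 9.17 MPa

9.17 MPa


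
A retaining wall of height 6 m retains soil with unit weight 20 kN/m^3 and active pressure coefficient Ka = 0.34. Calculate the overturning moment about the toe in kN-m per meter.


Pa = 0.5 * Ka * gamma * H^2
= 0.5 * 0.34 * 20 * 6^2
= 122.4 kN/m
Arm = H / 3 = 6 / 3 = 2.0 m
Mo = Pa * arm = Pa * H / 3 = 122.4 * 6 / 3 = 244.8 kN-m/m

244.8 kN-m/m


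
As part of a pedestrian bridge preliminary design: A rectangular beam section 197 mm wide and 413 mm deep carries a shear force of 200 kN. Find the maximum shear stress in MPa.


A = b * h = 197 * 413 = 81361 mm^2
V = 200 kN = 200000.0 N
tau_max = 1.5 * V / A = 1.5 * 200000.0 / 81361
= 3.6873 MPa

3.6873 MPa


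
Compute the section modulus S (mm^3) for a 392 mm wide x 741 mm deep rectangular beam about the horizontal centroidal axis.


S = b * h^2 / 6
= 392 * 741^2 / 6
= 392 * 549081 / 6
= 35873292.0 mm^3

35873292.0 mm^3


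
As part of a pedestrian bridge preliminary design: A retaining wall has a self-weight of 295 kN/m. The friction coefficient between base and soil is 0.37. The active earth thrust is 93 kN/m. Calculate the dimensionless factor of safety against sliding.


Resisting force = mu * W = 0.37 * 295 = 109.15 kN/m
FOS = Resisting / Driving = 109.15 / 93
= 1.1737 (dimensionless)

1.1737 (dimensionless)


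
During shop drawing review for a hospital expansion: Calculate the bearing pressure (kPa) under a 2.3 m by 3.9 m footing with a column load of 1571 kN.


A = 2.3 * 3.9 = 8.97 m^2
q = P / A = 1571 / 8.97
= 175.1394 kPa

175.1394 kPa


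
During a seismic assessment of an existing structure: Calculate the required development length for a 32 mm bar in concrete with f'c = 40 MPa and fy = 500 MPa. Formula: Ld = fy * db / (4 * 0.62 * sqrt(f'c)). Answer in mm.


Ld = (fy * db) / (4 * 0.62 * sqrt(f'c))
= (500 * 32) / (4 * 0.62 * sqrt(40))
= 16000 / 15.6849
= 1020.09 mm

1020.09 mm


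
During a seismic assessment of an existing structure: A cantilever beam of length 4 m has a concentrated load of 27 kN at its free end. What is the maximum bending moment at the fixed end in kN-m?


For a cantilever with a point load at the free end:
M_max = P * L = 27 * 4 = 108 kN-m

108 kN-m


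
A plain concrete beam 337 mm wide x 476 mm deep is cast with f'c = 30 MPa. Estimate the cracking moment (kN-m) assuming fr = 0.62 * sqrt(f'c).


fr = 0.62 * sqrt(30) = 0.62 * 5.4772 = 3.3959 MPa
I = 337 * 476^3 / 12 = 3028792442.67 mm^4
y_t = 238.0 mm
M_cr = fr * I / y_t = 3.3959 * 3028792442.67 / 238.0 N-mm
= 43.216 kN-m

43.216 kN-m


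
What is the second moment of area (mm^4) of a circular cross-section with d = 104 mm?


r = d / 2 = 104 / 2 = 52.0 mm
I = pi * r^4 / 4 = pi * 52.0^4 / 4
= 5742529.78 mm^4

5742529.78 mm^4


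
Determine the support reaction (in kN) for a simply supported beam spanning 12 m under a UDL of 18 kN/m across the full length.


Total load = w * L = 18 * 12 = 216 kN
By symmetry, each reaction R = total / 2 = 216 / 2 = 108.0 kN

108.0 kN


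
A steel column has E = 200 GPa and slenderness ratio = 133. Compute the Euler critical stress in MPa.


sigma_cr = pi^2 * E / lambda^2
= 9.8696 * 200000.0 / 133^2
= 9.8696 * 200000.0 / 17689
= 111.5903 MPa

111.5903 MPa


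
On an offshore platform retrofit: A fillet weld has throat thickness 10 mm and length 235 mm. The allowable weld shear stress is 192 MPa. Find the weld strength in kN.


Strength = throat * length * allowable stress
= 10 * 235 * 192 N
= 451200 N
= 451.2 kN

451.2 kN


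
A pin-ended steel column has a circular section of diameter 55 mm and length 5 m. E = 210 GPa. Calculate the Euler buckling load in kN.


I = pi * d^4 / 64 = 449180.25 mm^4
L = 5000.0 mm
P_cr = pi^2 * E * I / L^2
= 9.8696 * 210000.0 * 449180.25 / 5000.0^2
= 37239.14 N = 37.2391 kN

37.2391 kN


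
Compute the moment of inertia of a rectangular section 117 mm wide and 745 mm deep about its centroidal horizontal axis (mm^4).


I = b * h^3 / 12
= 117 * 745^3 / 12
= 117 * 413493625 / 12
= 4031562843.75 mm^4

4031562843.75 mm^4


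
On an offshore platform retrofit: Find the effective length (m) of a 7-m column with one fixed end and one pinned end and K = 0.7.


L_eff = K * L
= 0.7 * 7
= 4.9 m

4.9 m


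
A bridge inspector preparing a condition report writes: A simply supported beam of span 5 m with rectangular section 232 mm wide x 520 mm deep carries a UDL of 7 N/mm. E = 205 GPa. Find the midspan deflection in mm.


I = 232 * 520^3 / 12 = 2718421333.33 mm^4
L = 5000.0 mm, w = 7 N/mm, E = 205000.0 MPa
delta = 5 * w * L^4 / (384 * E * I)
= 5 * 7 * 5000.0^4 / (384 * 205000.0 * 2718421333.33)
= 0.1022 mm

0.1022 mm


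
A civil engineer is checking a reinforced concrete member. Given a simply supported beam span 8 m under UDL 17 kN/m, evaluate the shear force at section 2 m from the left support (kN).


R_A = w * L / 2 = 17 * 8 / 2 = 68.0 kN
V(x) = R_A - w * x = 68.0 - 17 * 2
= 34.0 kN

34.0 kN


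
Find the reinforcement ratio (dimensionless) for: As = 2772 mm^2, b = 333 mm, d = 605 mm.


rho = As / (b * d)
= 2772 / (333 * 605)
= 2772 / 201465
= 0.013759 (dimensionless)

0.013759 (dimensionless)


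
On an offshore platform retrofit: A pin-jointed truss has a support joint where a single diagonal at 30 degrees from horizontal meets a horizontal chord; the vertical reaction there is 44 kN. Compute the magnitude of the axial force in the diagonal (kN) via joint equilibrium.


At the joint, only the diagonal has a vertical component, so vertical equilibrium gives:
F * sin(30) = 44
F = 44 / sin(30)
= 44 / 0.5
= 88.0 kN

88.0 kN


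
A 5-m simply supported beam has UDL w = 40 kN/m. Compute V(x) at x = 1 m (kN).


R_A = w * L / 2 = 40 * 5 / 2 = 100.0 kN
V(x) = R_A - w * x = 100.0 - 40 * 1
= 60.0 kN

60.0 kN


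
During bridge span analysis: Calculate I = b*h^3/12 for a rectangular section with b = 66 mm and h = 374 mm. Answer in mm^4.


I = b * h^3 / 12
= 66 * 374^3 / 12
= 66 * 52313624 / 12
= 287724932.0 mm^4

287724932.0 mm^4


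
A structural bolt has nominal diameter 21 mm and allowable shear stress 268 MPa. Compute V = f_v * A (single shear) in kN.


A = pi * d^2 / 4 = pi * 21^2 / 4 = 346.3606 mm^2
V = f_v * A / 1000 = 268 * 346.3606 / 1000
= 92.8246 kN

92.8246 kN


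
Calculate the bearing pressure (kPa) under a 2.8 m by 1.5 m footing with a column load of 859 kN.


A = 2.8 * 1.5 = 4.2 m^2
q = P / A = 859 / 4.2
= 204.5238 kPa

204.5238 kPa


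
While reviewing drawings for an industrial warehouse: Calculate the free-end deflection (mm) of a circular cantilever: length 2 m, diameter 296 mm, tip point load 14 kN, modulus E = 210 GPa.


I = pi * d^4 / 64 = pi * 296^4 / 64 = 376822427.47 mm^4
L = 2000.0 mm, P = 14000.0 N, E = 210000.0 MPa
delta = P * L^3 / (3 * E * I)
= 14000.0 * 2000.0^3 / (3 * 210000.0 * 376822427.47)
= 0.4718 mm

0.4718 mm


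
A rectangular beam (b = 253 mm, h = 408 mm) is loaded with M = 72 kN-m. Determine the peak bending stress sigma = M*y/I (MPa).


I = b * h^3 / 12 = 253 * 408^3 / 12 = 1431923328.0 mm^4
y = h / 2 = 408 / 2 = 204.0 mm
M = 72 kN-m = 72000000.0 N-mm
sigma = M * y / I = 72000000.0 * 204.0 / 1431923328.0
= 10.26 MPa

10.26 MPa


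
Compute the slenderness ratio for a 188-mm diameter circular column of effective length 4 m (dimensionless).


Radius of gyration r = d / 4 = 188 / 4 = 47.0 mm
L_eff = 4000.0 mm
Slenderness ratio = L / r = 4000.0 / 47.0 = 85.11 (dimensionless)

85.11 (dimensionless)


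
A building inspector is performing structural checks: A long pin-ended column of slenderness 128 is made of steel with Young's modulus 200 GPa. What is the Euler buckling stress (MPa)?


sigma_cr = pi^2 * E / lambda^2
= 9.8696 * 200000.0 / 128^2
= 9.8696 * 200000.0 / 16384
= 120.4786 MPa

120.4786 MPa


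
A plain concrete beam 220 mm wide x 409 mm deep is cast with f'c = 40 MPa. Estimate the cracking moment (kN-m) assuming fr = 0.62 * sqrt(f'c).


fr = 0.62 * sqrt(40) = 0.62 * 6.3246 = 3.9212 MPa
I = 220 * 409^3 / 12 = 1254328698.33 mm^4
y_t = 204.5 mm
M_cr = fr * I / y_t = 3.9212 * 1254328698.33 / 204.5 N-mm
= 24.0514 kN-m

24.0514 kN-m


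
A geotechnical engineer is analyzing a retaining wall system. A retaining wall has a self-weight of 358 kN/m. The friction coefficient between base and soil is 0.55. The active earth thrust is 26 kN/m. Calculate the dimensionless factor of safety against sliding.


Resisting force = mu * W = 0.55 * 358 = 196.9 kN/m
FOS = Resisting / Driving = 196.9 / 26
= 7.5731 (dimensionless)

7.5731 (dimensionless)


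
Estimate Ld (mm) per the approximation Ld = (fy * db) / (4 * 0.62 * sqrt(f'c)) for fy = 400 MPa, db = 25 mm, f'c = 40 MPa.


Ld = (fy * db) / (4 * 0.62 * sqrt(f'c))
= (400 * 25) / (4 * 0.62 * sqrt(40))
= 10000 / 15.6849
= 637.56 mm

637.56 mm


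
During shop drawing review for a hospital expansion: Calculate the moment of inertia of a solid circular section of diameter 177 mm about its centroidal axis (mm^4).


r = d / 2 = 177 / 2 = 88.5 mm
I = pi * r^4 / 4 = pi * 88.5^4 / 4
= 48179574.94 mm^4

48179574.94 mm^4


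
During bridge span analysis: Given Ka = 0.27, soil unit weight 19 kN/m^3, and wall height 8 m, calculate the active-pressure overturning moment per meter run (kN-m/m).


Pa = 0.5 * Ka * gamma * H^2
= 0.5 * 0.27 * 19 * 8^2
= 164.16 kN/m
Arm = H / 3 = 8 / 3 = 2.6667 m
Mo = Pa * arm = Pa * H / 3 = 164.16 * 8 / 3 = 437.76 kN-m/m

437.76 kN-m/m


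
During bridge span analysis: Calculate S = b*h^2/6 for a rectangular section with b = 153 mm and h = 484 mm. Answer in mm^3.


S = b * h^2 / 6
= 153 * 484^2 / 6
= 153 * 234256 / 6
= 5973528.0 mm^3

5973528.0 mm^3


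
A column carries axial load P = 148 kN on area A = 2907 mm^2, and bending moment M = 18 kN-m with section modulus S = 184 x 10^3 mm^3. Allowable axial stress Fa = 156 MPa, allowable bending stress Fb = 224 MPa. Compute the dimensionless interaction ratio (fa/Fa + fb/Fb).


f_a = P / A = 148000.0 / 2907 = 50.9116 MPa
f_b = M / S = 18000000.0 / 184000.0 = 97.8261 MPa
Ratio = f_a / Fa + f_b / Fb
= 50.9116 / 156 + 97.8261 / 224
= 0.7631 (dimensionless)

0.7631 (dimensionless)


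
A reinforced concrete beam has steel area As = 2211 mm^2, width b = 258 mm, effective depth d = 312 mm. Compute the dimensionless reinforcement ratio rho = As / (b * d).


rho = As / (b * d)
= 2211 / (258 * 312)
= 2211 / 80496
= 0.027467 (dimensionless)

0.027467 (dimensionless)


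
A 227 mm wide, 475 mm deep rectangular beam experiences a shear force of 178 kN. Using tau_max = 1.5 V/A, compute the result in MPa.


A = b * h = 227 * 475 = 107825 mm^2
V = 178 kN = 178000.0 N
tau_max = 1.5 * V / A = 1.5 * 178000.0 / 107825
= 2.4762 MPa

2.4762 MPa


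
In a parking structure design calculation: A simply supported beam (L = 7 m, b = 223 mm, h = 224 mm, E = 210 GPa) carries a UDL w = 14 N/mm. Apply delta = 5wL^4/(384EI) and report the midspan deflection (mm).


I = 223 * 224^3 / 12 = 208865962.67 mm^4
L = 7000.0 mm, w = 14 N/mm, E = 210000.0 MPa
delta = 5 * w * L^4 / (384 * E * I)
= 5 * 14 * 7000.0^4 / (384 * 210000.0 * 208865962.67)
= 9.9787 mm

9.9787 mm


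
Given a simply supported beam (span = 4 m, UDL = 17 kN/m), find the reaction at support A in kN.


Total load = w * L = 17 * 4 = 68 kN
By symmetry, each reaction R = total / 2 = 68 / 2 = 34.0 kN

34.0 kN


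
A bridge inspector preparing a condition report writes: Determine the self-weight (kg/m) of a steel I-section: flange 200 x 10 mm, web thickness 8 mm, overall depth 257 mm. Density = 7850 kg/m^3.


A_flanges = 2 * 200 * 10 = 4000 mm^2
A_web = (257 - 2 * 10) * 8 = 1896 mm^2
A_total = 4000 + 1896 = 5896 mm^2 = 0.005896 m^2
Weight = rho * A = 7850 * 0.005896 = 46.2836 kg/m

46.2836 kg/m


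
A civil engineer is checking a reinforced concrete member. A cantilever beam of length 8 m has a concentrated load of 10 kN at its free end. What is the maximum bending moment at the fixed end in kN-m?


For a cantilever with a point load at the free end:
M_max = P * L = 10 * 8 = 80 kN-m

80 kN-m


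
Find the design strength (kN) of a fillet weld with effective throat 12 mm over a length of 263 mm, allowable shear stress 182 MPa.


Strength = throat * length * allowable stress
= 12 * 263 * 182 N
= 574392 N
= 574.39 kN

574.39 kN


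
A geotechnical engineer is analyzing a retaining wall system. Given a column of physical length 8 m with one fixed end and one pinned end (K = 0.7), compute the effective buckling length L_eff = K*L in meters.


L_eff = K * L
= 0.7 * 8
= 5.6 m

5.6 m


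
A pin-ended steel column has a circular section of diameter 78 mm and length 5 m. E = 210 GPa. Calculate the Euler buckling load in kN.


I = pi * d^4 / 64 = 1816972.31 mm^4
L = 5000.0 mm
P_cr = pi^2 * E * I / L^2
= 9.8696 * 210000.0 * 1816972.31 / 5000.0^2
= 150635.5 N = 150.6355 kN

150.6355 kN


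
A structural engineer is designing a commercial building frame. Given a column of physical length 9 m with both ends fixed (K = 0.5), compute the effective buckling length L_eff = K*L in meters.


L_eff = K * L
= 0.5 * 9
= 4.5 m

4.5 m


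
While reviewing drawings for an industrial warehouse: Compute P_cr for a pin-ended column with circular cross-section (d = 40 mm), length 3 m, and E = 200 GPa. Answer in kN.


I = pi * d^4 / 64 = 125663.71 mm^4
L = 3000.0 mm
P_cr = pi^2 * E * I / L^2
= 9.8696 * 200000.0 * 125663.71 / 3000.0^2
= 27561.13 N = 27.5611 kN

27.5611 kN


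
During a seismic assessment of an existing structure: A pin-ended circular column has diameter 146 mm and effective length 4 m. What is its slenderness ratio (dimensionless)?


Radius of gyration r = d / 4 = 146 / 4 = 36.5 mm
L_eff = 4000.0 mm
Slenderness ratio = L / r = 4000.0 / 36.5 = 109.59 (dimensionless)

109.59 (dimensionless)


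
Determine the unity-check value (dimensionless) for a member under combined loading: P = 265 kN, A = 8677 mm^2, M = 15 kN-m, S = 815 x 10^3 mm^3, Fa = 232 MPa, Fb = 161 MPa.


f_a = P / A = 265000.0 / 8677 = 30.5405 MPa
f_b = M / S = 15000000.0 / 815000.0 = 18.4049 MPa
Ratio = f_a / Fa + f_b / Fb
= 30.5405 / 232 + 18.4049 / 161
= 0.246 (dimensionless)

0.246 (dimensionless)


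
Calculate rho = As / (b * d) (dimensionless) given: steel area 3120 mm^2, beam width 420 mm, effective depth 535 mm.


rho = As / (b * d)
= 3120 / (420 * 535)
= 3120 / 224700
= 0.013885 (dimensionless)

0.013885 (dimensionless)


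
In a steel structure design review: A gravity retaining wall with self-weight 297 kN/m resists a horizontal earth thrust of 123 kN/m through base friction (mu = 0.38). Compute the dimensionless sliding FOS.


Resisting force = mu * W = 0.38 * 297 = 112.86 kN/m
FOS = Resisting / Driving = 112.86 / 123
= 0.9176 (dimensionless)

0.9176 (dimensionless)


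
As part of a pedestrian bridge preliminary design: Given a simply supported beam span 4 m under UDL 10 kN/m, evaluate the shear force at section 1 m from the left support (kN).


R_A = w * L / 2 = 10 * 4 / 2 = 20.0 kN
V(x) = R_A - w * x = 20.0 - 10 * 1
= 10.0 kN

10.0 kN


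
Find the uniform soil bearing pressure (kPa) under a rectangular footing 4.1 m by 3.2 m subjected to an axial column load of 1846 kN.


A = 4.1 * 3.2 = 13.12 m^2
q = P / A = 1846 / 13.12
= 140.7012 kPa

140.7012 kPa


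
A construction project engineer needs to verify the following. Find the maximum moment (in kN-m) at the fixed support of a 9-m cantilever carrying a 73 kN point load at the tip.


For a cantilever with a point load at the free end:
M_max = P * L = 73 * 9 = 657 kN-m

657 kN-m


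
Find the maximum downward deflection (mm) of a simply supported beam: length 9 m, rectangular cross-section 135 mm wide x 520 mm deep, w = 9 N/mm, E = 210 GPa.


I = 135 * 520^3 / 12 = 1581840000.0 mm^4
L = 9000.0 mm, w = 9 N/mm, E = 210000.0 MPa
delta = 5 * w * L^4 / (384 * E * I)
= 5 * 9 * 9000.0^4 / (384 * 210000.0 * 1581840000.0)
= 2.3146 mm

2.3146 mm


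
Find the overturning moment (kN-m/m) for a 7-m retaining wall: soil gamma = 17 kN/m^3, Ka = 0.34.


Pa = 0.5 * Ka * gamma * H^2
= 0.5 * 0.34 * 17 * 7^2
= 141.61 kN/m
Arm = H / 3 = 7 / 3 = 2.3333 m
Mo = Pa * arm = Pa * H / 3 = 141.61 * 7 / 3 = 330.4233 kN-m/m

330.4233 kN-m/m


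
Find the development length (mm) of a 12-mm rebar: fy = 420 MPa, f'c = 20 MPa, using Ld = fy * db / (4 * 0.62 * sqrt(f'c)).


Ld = (fy * db) / (4 * 0.62 * sqrt(f'c))
= (420 * 12) / (4 * 0.62 * sqrt(20))
= 5040 / 11.0909
= 454.43 mm

454.43 mm


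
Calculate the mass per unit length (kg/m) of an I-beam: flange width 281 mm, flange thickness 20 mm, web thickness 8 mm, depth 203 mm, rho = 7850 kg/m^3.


A_flanges = 2 * 281 * 20 = 11240 mm^2
A_web = (203 - 2 * 20) * 8 = 1304 mm^2
A_total = 11240 + 1304 = 12544 mm^2 = 0.012544 m^2
Weight = rho * A = 7850 * 0.012544 = 98.4704 kg/m

98.4704 kg/m


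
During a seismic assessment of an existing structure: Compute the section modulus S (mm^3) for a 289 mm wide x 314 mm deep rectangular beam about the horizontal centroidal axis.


S = b * h^2 / 6
= 289 * 314^2 / 6
= 289 * 98596 / 6
= 4749040.67 mm^3

4749040.67 mm^3


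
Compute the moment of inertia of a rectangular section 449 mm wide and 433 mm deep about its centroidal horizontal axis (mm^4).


I = b * h^3 / 12
= 449 * 433^3 / 12
= 449 * 81182737 / 12
= 3037587409.42 mm^4

3037587409.42 mm^4


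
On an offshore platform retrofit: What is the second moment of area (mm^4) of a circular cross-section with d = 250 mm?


r = d / 2 = 250 / 2 = 125.0 mm
I = pi * r^4 / 4 = pi * 125.0^4 / 4
= 191747598.49 mm^4

191747598.49 mm^4


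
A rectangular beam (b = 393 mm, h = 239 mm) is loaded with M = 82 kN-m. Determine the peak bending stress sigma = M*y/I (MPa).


I = b * h^3 / 12 = 393 * 239^3 / 12 = 447100347.25 mm^4
y = h / 2 = 239 / 2 = 119.5 mm
M = 82 kN-m = 82000000.0 N-mm
sigma = M * y / I = 82000000.0 * 119.5 / 447100347.25
= 21.92 MPa

21.92 MPa


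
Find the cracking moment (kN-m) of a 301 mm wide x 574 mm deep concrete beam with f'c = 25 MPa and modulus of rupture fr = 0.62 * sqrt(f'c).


fr = 0.62 * sqrt(25) = 0.62 * 5.0 = 3.1 MPa
I = 301 * 574^3 / 12 = 4743740535.33 mm^4
y_t = 287.0 mm
M_cr = fr * I / y_t = 3.1 * 4743740535.33 / 287.0 N-mm
= 51.239 kN-m

51.239 kN-m


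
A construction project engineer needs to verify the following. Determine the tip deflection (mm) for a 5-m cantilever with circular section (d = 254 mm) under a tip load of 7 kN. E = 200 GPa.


I = pi * d^4 / 64 = pi * 254^4 / 64 = 204317123.26 mm^4
L = 5000.0 mm, P = 7000.0 N, E = 200000.0 MPa
delta = P * L^3 / (3 * E * I)
= 7000.0 * 5000.0^3 / (3 * 200000.0 * 204317123.26)
= 7.1376 mm

7.1376 mm


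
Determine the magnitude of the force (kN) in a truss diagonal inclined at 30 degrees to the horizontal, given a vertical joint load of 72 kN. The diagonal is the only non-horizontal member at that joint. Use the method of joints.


At the joint, only the diagonal has a vertical component, so vertical equilibrium gives:
F * sin(30) = 72
F = 72 / sin(30)
= 72 / 0.5
= 144.0 kN

144.0 kN


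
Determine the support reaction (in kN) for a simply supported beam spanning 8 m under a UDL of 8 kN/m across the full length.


Total load = w * L = 8 * 8 = 64 kN
By symmetry, each reaction R = total / 2 = 64 / 2 = 32.0 kN

32.0 kN


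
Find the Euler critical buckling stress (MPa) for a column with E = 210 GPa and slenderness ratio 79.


sigma_cr = pi^2 * E / lambda^2
= 9.8696 * 210000.0 / 79^2
= 9.8696 * 210000.0 / 6241
= 332.0969 MPa

332.0969 MPa


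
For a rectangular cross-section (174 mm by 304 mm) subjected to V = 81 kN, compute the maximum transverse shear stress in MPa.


A = b * h = 174 * 304 = 52896 mm^2
V = 81 kN = 81000.0 N
tau_max = 1.5 * V / A = 1.5 * 81000.0 / 52896
= 2.297 MPa

2.297 MPa


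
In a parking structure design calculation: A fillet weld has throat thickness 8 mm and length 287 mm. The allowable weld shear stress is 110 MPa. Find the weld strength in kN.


Strength = throat * length * allowable stress
= 8 * 287 * 110 N
= 252560 N
= 252.56 kN

252.56 kN


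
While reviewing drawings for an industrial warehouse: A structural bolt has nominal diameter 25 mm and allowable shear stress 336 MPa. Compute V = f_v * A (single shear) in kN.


A = pi * d^2 / 4 = pi * 25^2 / 4 = 490.8739 mm^2
V = f_v * A / 1000 = 336 * 490.8739 / 1000
= 164.9336 kN

164.9336 kN


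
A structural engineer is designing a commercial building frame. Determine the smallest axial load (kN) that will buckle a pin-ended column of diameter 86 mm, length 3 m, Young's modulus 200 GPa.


I = pi * d^4 / 64 = 2685120.03 mm^4
L = 3000.0 mm
P_cr = pi^2 * E * I / L^2
= 9.8696 * 200000.0 * 2685120.03 / 3000.0^2
= 588912.72 N = 588.9127 kN

588.9127 kN


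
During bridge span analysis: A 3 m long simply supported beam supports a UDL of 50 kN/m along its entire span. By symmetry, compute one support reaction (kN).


Total load = w * L = 50 * 3 = 150 kN
By symmetry, each reaction R = total / 2 = 150 / 2 = 75.0 kN

75.0 kN


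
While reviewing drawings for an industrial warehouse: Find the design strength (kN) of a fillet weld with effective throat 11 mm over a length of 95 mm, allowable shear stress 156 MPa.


Strength = throat * length * allowable stress
= 11 * 95 * 156 N
= 163020 N
= 163.02 kN

163.02 kN


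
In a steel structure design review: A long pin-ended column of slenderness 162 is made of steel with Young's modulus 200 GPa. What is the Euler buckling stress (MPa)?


sigma_cr = pi^2 * E / lambda^2
= 9.8696 * 200000.0 / 162^2
= 9.8696 * 200000.0 / 26244
= 75.2142 MPa

75.2142 MPa


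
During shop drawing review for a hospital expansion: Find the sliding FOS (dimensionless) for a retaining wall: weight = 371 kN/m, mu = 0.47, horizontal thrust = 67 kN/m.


Resisting force = mu * W = 0.47 * 371 = 174.37 kN/m
FOS = Resisting / Driving = 174.37 / 67
= 2.6025 (dimensionless)

2.6025 (dimensionless)


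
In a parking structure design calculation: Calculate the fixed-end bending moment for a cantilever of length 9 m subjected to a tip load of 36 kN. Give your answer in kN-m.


For a cantilever with a point load at the free end:
M_max = P * L = 36 * 9 = 324 kN-m

324 kN-m


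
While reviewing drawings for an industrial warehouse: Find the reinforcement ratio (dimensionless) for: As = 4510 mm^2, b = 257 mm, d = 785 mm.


rho = As / (b * d)
= 4510 / (257 * 785)
= 4510 / 201745
= 0.022355 (dimensionless)

0.022355 (dimensionless)


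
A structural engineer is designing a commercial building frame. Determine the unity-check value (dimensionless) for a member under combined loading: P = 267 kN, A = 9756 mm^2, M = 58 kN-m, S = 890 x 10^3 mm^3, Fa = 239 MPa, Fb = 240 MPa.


f_a = P / A = 267000.0 / 9756 = 27.3678 MPa
f_b = M / S = 58000000.0 / 890000.0 = 65.1685 MPa
Ratio = f_a / Fa + f_b / Fb
= 27.3678 / 239 + 65.1685 / 240
= 0.386 (dimensionless)

0.386 (dimensionless)


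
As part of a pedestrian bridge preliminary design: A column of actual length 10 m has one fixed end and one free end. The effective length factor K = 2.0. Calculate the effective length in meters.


L_eff = K * L
= 2.0 * 10
= 20.0 m

20.0 m


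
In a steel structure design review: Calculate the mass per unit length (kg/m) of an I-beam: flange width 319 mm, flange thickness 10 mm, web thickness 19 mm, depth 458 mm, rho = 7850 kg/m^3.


A_flanges = 2 * 319 * 10 = 6380 mm^2
A_web = (458 - 2 * 10) * 19 = 8322 mm^2
A_total = 6380 + 8322 = 14702 mm^2 = 0.014702 m^2
Weight = rho * A = 7850 * 0.014702 = 115.4107 kg/m

115.4107 kg/m


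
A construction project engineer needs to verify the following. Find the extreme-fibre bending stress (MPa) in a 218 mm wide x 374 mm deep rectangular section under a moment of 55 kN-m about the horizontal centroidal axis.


I = b * h^3 / 12 = 218 * 374^3 / 12 = 950364169.33 mm^4
y = h / 2 = 374 / 2 = 187.0 mm
M = 55 kN-m = 55000000.0 N-mm
sigma = M * y / I = 55000000.0 * 187.0 / 950364169.33
= 10.82 MPa

10.82 MPa


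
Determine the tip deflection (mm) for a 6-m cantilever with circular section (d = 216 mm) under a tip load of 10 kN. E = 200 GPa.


I = pi * d^4 / 64 = pi * 216^4 / 64 = 106852553.05 mm^4
L = 6000.0 mm, P = 10000.0 N, E = 200000.0 MPa
delta = P * L^3 / (3 * E * I)
= 10000.0 * 6000.0^3 / (3 * 200000.0 * 106852553.05)
= 33.6913 mm

33.6913 mm


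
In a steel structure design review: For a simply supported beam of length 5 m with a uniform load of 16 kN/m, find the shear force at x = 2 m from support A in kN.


R_A = w * L / 2 = 16 * 5 / 2 = 40.0 kN
V(x) = R_A - w * x = 40.0 - 16 * 2
= 8.0 kN

8.0 kN


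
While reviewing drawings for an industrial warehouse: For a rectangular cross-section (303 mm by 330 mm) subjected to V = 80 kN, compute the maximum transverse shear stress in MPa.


A = b * h = 303 * 330 = 99990 mm^2
V = 80 kN = 80000.0 N
tau_max = 1.5 * V / A = 1.5 * 80000.0 / 99990
= 1.2001 MPa

1.2001 MPa


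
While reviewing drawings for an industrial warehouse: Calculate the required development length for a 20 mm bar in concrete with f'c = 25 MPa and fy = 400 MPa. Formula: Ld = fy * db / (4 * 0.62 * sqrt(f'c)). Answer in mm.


Ld = (fy * db) / (4 * 0.62 * sqrt(f'c))
= (400 * 20) / (4 * 0.62 * sqrt(25))
= 8000 / 12.4
= 645.16 mm

645.16 mm


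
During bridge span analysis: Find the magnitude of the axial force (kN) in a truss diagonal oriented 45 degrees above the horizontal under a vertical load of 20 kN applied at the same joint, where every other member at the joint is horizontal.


At the joint, only the diagonal has a vertical component, so vertical equilibrium gives:
F * sin(45) = 20
F = 20 / sin(45)
= 20 / 0.707107
= 28.28 kN

28.28 kN


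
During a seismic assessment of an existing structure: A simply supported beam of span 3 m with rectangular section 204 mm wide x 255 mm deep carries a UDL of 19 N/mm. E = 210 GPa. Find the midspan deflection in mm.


I = 204 * 255^3 / 12 = 281883375.0 mm^4
L = 3000.0 mm, w = 19 N/mm, E = 210000.0 MPa
delta = 5 * w * L^4 / (384 * E * I)
= 5 * 19 * 3000.0^4 / (384 * 210000.0 * 281883375.0)
= 0.3385 mm

0.3385 mm


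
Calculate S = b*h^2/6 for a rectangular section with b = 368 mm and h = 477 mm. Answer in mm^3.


S = b * h^2 / 6
= 368 * 477^2 / 6
= 368 * 227529 / 6
= 13955112.0 mm^3

13955112.0 mm^3


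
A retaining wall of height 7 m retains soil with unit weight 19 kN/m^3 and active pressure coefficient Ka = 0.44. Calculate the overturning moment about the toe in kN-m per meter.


Pa = 0.5 * Ka * gamma * H^2
= 0.5 * 0.44 * 19 * 7^2
= 204.82 kN/m
Arm = H / 3 = 7 / 3 = 2.3333 m
Mo = Pa * arm = Pa * H / 3 = 204.82 * 7 / 3 = 477.9133 kN-m/m

477.9133 kN-m/m


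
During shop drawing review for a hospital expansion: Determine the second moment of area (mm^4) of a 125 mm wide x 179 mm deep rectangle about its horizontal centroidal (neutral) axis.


I = b * h^3 / 12
= 125 * 179^3 / 12
= 125 * 5735339 / 12
= 59743114.58 mm^4

59743114.58 mm^4


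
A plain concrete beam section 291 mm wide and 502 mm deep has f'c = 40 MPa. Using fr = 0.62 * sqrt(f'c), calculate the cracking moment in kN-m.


fr = 0.62 * sqrt(40) = 0.62 * 6.3246 = 3.9212 MPa
I = 291 * 502^3 / 12 = 3067770694.0 mm^4
y_t = 251.0 mm
M_cr = fr * I / y_t = 3.9212 * 3067770694.0 / 251.0 N-mm
= 47.926 kN-m

47.926 kN-m


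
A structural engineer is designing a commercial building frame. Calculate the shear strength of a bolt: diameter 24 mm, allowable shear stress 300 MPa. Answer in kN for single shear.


A = pi * d^2 / 4 = pi * 24^2 / 4 = 452.3893 mm^2
V = f_v * A / 1000 = 300 * 452.3893 / 1000
= 135.7168 kN

135.7168 kN


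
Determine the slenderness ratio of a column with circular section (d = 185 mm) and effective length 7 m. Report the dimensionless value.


Radius of gyration r = d / 4 = 185 / 4 = 46.25 mm
L_eff = 7000.0 mm
Slenderness ratio = L / r = 7000.0 / 46.25 = 151.35 (dimensionless)

151.35 (dimensionless)


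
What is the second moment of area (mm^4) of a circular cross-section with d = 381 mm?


r = d / 2 = 381 / 2 = 190.5 mm
I = pi * r^4 / 4 = pi * 190.5^4 / 4
= 1034355436.5 mm^4

1034355436.5 mm^4


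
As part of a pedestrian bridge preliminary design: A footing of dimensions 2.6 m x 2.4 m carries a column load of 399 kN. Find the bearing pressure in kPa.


A = 2.6 * 2.4 = 6.24 m^2
q = P / A = 399 / 6.24
= 63.9423 kPa

63.9423 kPa


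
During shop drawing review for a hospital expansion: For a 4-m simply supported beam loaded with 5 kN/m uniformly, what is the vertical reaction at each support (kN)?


Total load = w * L = 5 * 4 = 20 kN
By symmetry, each reaction R = total / 2 = 20 / 2 = 10.0 kN

10.0 kN


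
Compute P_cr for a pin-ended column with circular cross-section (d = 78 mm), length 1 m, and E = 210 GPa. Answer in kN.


I = pi * d^4 / 64 = 1816972.31 mm^4
L = 1000.0 mm
P_cr = pi^2 * E * I / L^2
= 9.8696 * 210000.0 * 1816972.31 / 1000.0^2
= 3765887.57 N = 3765.8876 kN

3765.8876 kN


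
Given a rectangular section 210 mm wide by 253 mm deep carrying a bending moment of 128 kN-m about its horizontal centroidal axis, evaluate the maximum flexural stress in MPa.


I = b * h^3 / 12 = 210 * 253^3 / 12 = 283399847.5 mm^4
y = h / 2 = 253 / 2 = 126.5 mm
M = 128 kN-m = 128000000.0 N-mm
sigma = M * y / I = 128000000.0 * 126.5 / 283399847.5
= 57.13 MPa

57.13 MPa


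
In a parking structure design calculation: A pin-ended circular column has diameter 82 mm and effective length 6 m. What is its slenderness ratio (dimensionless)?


Radius of gyration r = d / 4 = 82 / 4 = 20.5 mm
L_eff = 6000.0 mm
Slenderness ratio = L / r = 6000.0 / 20.5 = 292.68 (dimensionless)

292.68 (dimensionless)


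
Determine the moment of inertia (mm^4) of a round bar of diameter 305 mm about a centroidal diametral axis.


r = d / 2 = 305 / 2 = 152.5 mm
I = pi * r^4 / 4 = pi * 152.5^4 / 4
= 424785081.72 mm^4

424785081.72 mm^4


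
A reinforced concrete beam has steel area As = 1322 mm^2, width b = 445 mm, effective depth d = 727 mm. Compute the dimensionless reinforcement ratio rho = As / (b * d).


rho = As / (b * d)
= 1322 / (445 * 727)
= 1322 / 323515
= 0.004086 (dimensionless)

0.004086 (dimensionless)


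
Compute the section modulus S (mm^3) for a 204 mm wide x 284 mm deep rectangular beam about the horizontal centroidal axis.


S = b * h^2 / 6
= 204 * 284^2 / 6
= 204 * 80656 / 6
= 2742304.0 mm^3

2742304.0 mm^3


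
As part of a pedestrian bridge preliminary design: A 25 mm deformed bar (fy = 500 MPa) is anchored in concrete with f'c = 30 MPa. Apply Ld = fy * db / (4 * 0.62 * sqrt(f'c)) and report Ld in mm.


Ld = (fy * db) / (4 * 0.62 * sqrt(f'c))
= (500 * 25) / (4 * 0.62 * sqrt(30))
= 12500 / 13.5835
= 920.23 mm

920.23 mm


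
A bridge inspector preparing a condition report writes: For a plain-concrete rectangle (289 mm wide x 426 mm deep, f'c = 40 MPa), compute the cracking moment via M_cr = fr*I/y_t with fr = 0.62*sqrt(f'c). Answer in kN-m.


fr = 0.62 * sqrt(40) = 0.62 * 6.3246 = 3.9212 MPa
I = 289 * 426^3 / 12 = 1861853022.0 mm^4
y_t = 213.0 mm
M_cr = fr * I / y_t = 3.9212 * 1861853022.0 / 213.0 N-mm
= 34.2758 kN-m

34.2758 kN-m


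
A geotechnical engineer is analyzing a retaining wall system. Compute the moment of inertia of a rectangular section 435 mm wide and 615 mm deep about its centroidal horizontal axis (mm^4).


I = b * h^3 / 12
= 435 * 615^3 / 12
= 435 * 232608375 / 12
= 8432053593.75 mm^4

8432053593.75 mm^4


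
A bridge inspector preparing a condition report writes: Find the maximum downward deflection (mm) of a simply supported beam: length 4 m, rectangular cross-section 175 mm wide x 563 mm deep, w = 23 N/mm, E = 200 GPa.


I = 175 * 563^3 / 12 = 2602447560.42 mm^4
L = 4000.0 mm, w = 23 N/mm, E = 200000.0 MPa
delta = 5 * w * L^4 / (384 * E * I)
= 5 * 23 * 4000.0^4 / (384 * 200000.0 * 2602447560.42)
= 0.1473 mm

0.1473 mm
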